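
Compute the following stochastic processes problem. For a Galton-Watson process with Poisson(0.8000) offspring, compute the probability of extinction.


Since mu = 0.8000 <= 1, extinction probability = 1.

1.0000


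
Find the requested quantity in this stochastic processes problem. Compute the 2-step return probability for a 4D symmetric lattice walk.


P(return in 2 steps) = P(reverse first step) = 1/(2d)
= 1/8
= 0.1250

0.1250


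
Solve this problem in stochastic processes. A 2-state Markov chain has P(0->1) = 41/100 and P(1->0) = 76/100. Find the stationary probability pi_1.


Stationary distribution: pi_0 = p10/(p01+p10), pi_1 = p01/(p01+p10)
p01 = 0.4100, p10 = 0.7600
pi_1 = 0.3504

0.3504


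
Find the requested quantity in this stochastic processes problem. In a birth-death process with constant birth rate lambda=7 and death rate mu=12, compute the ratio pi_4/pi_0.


For birth-death process, pi_n/pi_0 = (lambda/mu)^n
= (7/12)^4
= 0.1158

0.1158


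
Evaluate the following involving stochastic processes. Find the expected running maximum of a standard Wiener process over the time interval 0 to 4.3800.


E(max B(s)) = sqrt(2t/pi)
= sqrt(2*4.3800/pi)
= sqrt(2.7884)
= 1.6698

1.6698


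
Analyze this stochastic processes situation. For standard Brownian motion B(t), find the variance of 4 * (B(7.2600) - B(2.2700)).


Var(alpha*(B(t)-B(s))) = alpha^2 * (t-s)
= 4^2 * (7.2600 - 2.2700)
= 16 * 4.9900
= 79.8400

79.8400


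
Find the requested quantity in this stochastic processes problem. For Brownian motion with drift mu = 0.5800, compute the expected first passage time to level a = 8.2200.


Expected first passage time = a/mu
= 8.2200/0.5800
= 14.1724

14.1724


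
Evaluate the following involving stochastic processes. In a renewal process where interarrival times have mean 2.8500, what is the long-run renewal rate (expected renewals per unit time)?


Long-run renewal rate = 1/E(X)
= 1/2.8500
= 0.3509

0.3509


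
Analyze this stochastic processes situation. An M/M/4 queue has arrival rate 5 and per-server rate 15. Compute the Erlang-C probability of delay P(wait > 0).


a = lambda/mu = 0.3333
rho = a/c = 0.0833
Erlang-C formula applied:
C(c,a) = 4.0209e-04

4.0209e-04


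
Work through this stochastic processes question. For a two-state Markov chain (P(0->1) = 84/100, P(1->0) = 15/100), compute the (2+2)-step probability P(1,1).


P^4 = P^2 * P^2
Computing via matrix multiplication of the transition matrix.
Entry (1,1) of P^4 = 0.8485

0.8485


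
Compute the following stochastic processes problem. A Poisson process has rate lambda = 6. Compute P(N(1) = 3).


P(N(t)=k) = (lambda*t)^k * exp(-lambda*t) / k!
lambda*t = 6
= 6^3 * exp(-6) / 3!
= 216 * 0.0025 / 6
= 0.0892

0.0892


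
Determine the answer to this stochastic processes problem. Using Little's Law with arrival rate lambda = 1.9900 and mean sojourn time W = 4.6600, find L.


Little's Law: L = lambda * W
= 1.9900 * 4.6600
= 9.2734

9.2734


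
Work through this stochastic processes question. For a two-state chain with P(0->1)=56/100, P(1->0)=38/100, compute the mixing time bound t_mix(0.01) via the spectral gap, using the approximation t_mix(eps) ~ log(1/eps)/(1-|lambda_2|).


lambda_2 = |1 - p01 - p10| = |1 - 0.5600 - 0.3800| = 0.0600
t_mix ~ log(1/eps)/(1 - |lambda_2|)
= log(100)/(1 - 0.0600) = 4.6052/0.9400
= 4.8991

4.8991


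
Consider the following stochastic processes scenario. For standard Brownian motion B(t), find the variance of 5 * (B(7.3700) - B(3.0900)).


Var(alpha*(B(t)-B(s))) = alpha^2 * (t-s)
= 5^2 * (7.3700 - 3.0900)
= 25 * 4.2800
= 107.0000

107.0000


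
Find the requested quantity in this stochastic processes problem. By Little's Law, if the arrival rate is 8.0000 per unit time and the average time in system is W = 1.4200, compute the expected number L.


Little's Law: L = lambda * W
= 8.0000 * 1.4200
= 11.3600

11.3600


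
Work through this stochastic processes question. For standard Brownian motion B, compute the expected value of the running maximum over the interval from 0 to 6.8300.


E(max B(s)) = sqrt(2t/pi)
= sqrt(2*6.8300/pi)
= sqrt(4.3481)
= 2.0852

2.0852


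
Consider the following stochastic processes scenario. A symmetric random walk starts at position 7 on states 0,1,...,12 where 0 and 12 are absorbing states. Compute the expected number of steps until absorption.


For symmetric RW on 0,...,N with absorbing barriers, E(i) = i*(N-i)
E(7) = 7 * 5 = 35

35


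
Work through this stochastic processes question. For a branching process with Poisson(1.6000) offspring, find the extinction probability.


Since mu = 1.6000 > 1, extinction prob q < 1.
Solve s = exp(mu*(s-1)) iteratively.
q = 0.3580

0.3580


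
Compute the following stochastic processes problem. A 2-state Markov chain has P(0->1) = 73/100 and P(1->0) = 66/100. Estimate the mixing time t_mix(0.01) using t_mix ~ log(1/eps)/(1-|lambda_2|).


lambda_2 = |1 - p01 - p10| = |1 - 0.7300 - 0.6600| = 0.3900
t_mix ~ log(1/eps)/(1 - |lambda_2|)
= log(100)/(1 - 0.3900) = 4.6052/0.6100
= 7.5495

7.5495


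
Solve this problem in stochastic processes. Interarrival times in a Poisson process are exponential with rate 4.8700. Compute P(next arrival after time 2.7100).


P(X > t) = exp(-lambda * t)
= exp(-4.8700 * 2.7100)
= exp(-13.1977) = 1.8549e-06

1.8549e-06


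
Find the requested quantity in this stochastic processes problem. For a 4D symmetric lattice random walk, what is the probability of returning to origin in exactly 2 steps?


P(return in 2 steps) = P(reverse first step) = 1/(2d)
= 1/8
= 0.1250

0.1250


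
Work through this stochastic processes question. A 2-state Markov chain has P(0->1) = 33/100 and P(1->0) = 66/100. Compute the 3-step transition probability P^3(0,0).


Computing P^3 by matrix multiplication.
P = [[0.6700, 0.3300], [0.6600, 0.3400]]
After raising P to the power 3:
P^3(0,0) = 0.6667

0.6667


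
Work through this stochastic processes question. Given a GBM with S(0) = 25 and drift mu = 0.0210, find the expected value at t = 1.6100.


E[S(t)] = S(0) * exp(mu * t)
= 25 * exp(0.0210 * 1.6100)
= 25 * 1.0344
= 25.8597

25.8597


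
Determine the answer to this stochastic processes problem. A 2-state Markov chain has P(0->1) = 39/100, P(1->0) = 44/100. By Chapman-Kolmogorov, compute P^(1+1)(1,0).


P^2 = P^1 * P^1
Computing via matrix multiplication of the transition matrix.
Entry (1,0) of P^2 = 0.5148

0.5148


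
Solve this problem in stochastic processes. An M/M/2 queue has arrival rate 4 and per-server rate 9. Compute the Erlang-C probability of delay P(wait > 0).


a = lambda/mu = 0.4444
rho = a/c = 0.2222
Erlang-C formula applied:
C(c,a) = 0.0808

0.0808


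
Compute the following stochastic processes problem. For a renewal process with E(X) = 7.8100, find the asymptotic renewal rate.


Long-run renewal rate = 1/E(X)
= 1/7.8100
= 0.1280

0.1280


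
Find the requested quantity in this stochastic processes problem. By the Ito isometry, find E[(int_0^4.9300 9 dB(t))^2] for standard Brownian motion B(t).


By Ito isometry: E[(int f dB)^2] = int f^2 dt
= 9^2 * 4.9300
= 81 * 4.9300 = 399.3300

399.3300


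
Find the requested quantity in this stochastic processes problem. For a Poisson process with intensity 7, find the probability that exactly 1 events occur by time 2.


P(N(t)=k) = (lambda*t)^k * exp(-lambda*t) / k!
lambda*t = 14
= 14^1 * exp(-14) / 1!
= 14 * 8.3153e-07 / 1
= 1.1641e-05

1.1641e-05


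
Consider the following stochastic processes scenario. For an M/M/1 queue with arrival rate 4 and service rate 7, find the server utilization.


rho = lambda/mu
= 4/7
= 0.5714

0.5714


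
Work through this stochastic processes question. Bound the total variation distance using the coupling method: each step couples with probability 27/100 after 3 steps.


TV distance bound <= (1-delta)^n
= (1 - 0.2700)^3
= 0.7300^3
= 0.3890

0.3890


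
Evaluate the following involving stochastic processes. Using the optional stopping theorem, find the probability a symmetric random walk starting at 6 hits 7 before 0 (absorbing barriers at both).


By optional stopping theorem: E(M at tau) = M(0) = 6
P(hit 7)*7 + P(hit 0)*0 = 6
P(hit 7) = (6 - 0)/(7 - 0) = 6/7 = 0.8571

0.8571


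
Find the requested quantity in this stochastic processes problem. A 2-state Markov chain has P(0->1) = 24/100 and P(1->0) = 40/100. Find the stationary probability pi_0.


Stationary distribution: pi_0 = p10/(p01+p10), pi_1 = p01/(p01+p10)
p01 = 0.2400, p10 = 0.4000
pi_0 = 0.6250

0.6250


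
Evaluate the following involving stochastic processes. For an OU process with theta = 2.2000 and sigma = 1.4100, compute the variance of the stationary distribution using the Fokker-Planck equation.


Stationary variance = sigma^2 / (2*theta)
= 1.4100^2 / (2*2.2000)
= 1.9881 / 4.4000
= 0.4518

0.4518


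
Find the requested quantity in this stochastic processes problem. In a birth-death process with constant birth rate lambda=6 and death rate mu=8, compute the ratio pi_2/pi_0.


For birth-death process, pi_n/pi_0 = (lambda/mu)^n
= (6/8)^2
= 0.5625

0.5625


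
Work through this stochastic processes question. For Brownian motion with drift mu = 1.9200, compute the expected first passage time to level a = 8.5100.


Expected first passage time = a/mu
= 8.5100/1.9200
= 4.4323

4.4323


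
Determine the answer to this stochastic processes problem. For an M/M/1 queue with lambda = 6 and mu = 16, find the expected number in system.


rho = 6/16 = 0.3750
L = rho/(1-rho)
= 0.3750/0.6250
= 0.6000

0.6000


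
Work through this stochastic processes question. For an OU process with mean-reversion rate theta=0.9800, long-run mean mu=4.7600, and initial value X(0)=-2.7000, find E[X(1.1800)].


E[X(t)] = mu + (X(0) - mu)*exp(-theta*t)
= 4.7600 + (-2.7000 - 4.7600)*exp(-0.9800*1.1800)
= 4.7600 + -7.4600 * 0.3146
= 2.4130

2.4130


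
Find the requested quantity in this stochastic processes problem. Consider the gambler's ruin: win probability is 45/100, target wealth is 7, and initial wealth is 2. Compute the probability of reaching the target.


Gambler's ruin formula:
r = q/p = 0.5500/0.4500 = 1.2222
P(win) = (1 - r^i)/(1 - r^N)
= (1 - 1.2222^2)/(1 - 1.2222^7)
= 0.1606

0.1606


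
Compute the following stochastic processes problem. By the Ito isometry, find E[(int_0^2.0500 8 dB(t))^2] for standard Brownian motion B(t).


By Ito isometry: E[(int f dB)^2] = int f^2 dt
= 8^2 * 2.0500
= 64 * 2.0500 = 131.2000

131.2000


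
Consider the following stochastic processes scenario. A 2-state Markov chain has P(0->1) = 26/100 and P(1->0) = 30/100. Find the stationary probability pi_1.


Stationary distribution: pi_0 = p10/(p01+p10), pi_1 = p01/(p01+p10)
p01 = 0.2600, p10 = 0.3000
pi_1 = 0.4643

0.4643


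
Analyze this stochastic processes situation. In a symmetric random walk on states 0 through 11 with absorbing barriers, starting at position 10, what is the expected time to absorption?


For symmetric RW on 0,...,N with absorbing barriers, E(i) = i*(N-i)
E(10) = 10 * 1 = 10

10


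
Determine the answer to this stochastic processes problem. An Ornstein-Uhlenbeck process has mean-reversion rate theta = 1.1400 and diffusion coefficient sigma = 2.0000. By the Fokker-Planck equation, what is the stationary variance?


Stationary variance = sigma^2 / (2*theta)
= 2.0000^2 / (2*1.1400)
= 4.0000 / 2.2800
= 1.7544

1.7544


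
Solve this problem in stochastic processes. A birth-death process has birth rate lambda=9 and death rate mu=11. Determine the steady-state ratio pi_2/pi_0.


For birth-death process, pi_n/pi_0 = (lambda/mu)^n
= (9/11)^2
= 0.6694

0.6694


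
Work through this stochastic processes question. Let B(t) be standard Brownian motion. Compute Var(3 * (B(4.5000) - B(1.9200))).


Var(alpha*(B(t)-B(s))) = alpha^2 * (t-s)
= 3^2 * (4.5000 - 1.9200)
= 9 * 2.5800
= 23.2200

23.2200


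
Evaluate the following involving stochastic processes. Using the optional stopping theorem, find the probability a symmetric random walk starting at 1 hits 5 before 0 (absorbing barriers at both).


By optional stopping theorem: E(M at tau) = M(0) = 1
P(hit 5)*5 + P(hit 0)*0 = 1
P(hit 5) = (1 - 0)/(5 - 0) = 1/5 = 0.2000

0.2000


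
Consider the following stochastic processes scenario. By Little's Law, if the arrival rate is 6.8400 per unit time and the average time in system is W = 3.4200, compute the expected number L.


Little's Law: L = lambda * W
= 6.8400 * 3.4200
= 23.3928

23.3928


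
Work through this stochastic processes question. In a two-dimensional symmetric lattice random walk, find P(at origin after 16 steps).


P = C(16,8)^2 / 4^16
= 12870^2 / 4294967296
= 165636900 / 4294967296
= 0.0386

0.0386


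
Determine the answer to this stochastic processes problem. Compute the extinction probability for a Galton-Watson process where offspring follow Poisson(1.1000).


Since mu = 1.1000 > 1, extinction prob q < 1.
Solve s = exp(mu*(s-1)) iteratively.
q = 0.8239

0.8239


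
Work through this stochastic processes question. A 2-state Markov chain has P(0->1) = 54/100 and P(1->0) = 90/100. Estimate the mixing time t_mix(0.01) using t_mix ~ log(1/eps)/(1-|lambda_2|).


lambda_2 = |1 - p01 - p10| = |1 - 0.5400 - 0.9000| = 0.4400
t_mix ~ log(1/eps)/(1 - |lambda_2|)
= log(100)/(1 - 0.4400) = 4.6052/0.5600
= 8.2235

8.2235


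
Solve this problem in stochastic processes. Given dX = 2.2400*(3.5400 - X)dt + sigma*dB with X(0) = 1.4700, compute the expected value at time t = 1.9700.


E[X(t)] = mu + (X(0) - mu)*exp(-theta*t)
= 3.5400 + (1.4700 - 3.5400)*exp(-2.2400*1.9700)
= 3.5400 + -2.0700 * 0.0121
= 3.5149

3.5149


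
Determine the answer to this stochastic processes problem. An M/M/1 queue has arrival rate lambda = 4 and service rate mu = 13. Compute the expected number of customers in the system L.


rho = 4/13 = 0.3077
L = rho/(1-rho)
= 0.3077/0.6923
= 0.4444

0.4444


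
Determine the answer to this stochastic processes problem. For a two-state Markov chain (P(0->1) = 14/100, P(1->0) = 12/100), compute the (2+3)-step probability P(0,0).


P^5 = P^2 * P^3
Computing via matrix multiplication of the transition matrix.
Entry (0,0) of P^5 = 0.5810

0.5810


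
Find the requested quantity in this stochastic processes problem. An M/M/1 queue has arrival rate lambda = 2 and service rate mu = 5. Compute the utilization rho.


rho = lambda/mu
= 2/5
= 0.4000

0.4000


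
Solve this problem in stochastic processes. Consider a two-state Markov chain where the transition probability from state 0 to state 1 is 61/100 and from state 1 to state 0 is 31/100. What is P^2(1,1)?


Computing P^2 by matrix multiplication.
P = [[0.3900, 0.6100], [0.3100, 0.6900]]
After raising P to the power 2:
P^2(1,1) = 0.6652

0.6652


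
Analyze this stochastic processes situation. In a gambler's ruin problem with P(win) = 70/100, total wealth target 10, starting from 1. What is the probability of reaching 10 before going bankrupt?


Gambler's ruin formula:
r = q/p = 0.3000/0.7000 = 0.4286
P(win) = (1 - r^i)/(1 - r^N)
= (1 - 0.4286^1)/(1 - 0.4286^10)
= 0.5715

0.5715


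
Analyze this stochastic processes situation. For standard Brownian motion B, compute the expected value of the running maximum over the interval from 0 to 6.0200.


E(max B(s)) = sqrt(2t/pi)
= sqrt(2*6.0200/pi)
= sqrt(3.8325)
= 1.9577

1.9577


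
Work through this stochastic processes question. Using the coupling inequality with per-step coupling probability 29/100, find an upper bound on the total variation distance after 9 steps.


TV distance bound <= (1-delta)^n
= (1 - 0.2900)^9
= 0.7100^9
= 0.0458

0.0458


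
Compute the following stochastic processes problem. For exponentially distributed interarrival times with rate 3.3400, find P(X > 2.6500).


P(X > t) = exp(-lambda * t)
= exp(-3.3400 * 2.6500)
= exp(-8.8510) = 1.4324e-04

1.4324e-04


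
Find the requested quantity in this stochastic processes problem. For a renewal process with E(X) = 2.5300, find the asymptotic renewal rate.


Long-run renewal rate = 1/E(X)
= 1/2.5300
= 0.3953

0.3953


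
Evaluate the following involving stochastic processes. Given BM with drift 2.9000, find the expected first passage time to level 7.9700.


Expected first passage time = a/mu
= 7.9700/2.9000
= 2.7483

2.7483


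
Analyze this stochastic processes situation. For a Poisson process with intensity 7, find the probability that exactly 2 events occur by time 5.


P(N(t)=k) = (lambda*t)^k * exp(-lambda*t) / k!
lambda*t = 35
= 35^2 * exp(-35) / 2!
= 1225 * 6.3051e-16 / 2
= 3.8619e-13

3.8619e-13


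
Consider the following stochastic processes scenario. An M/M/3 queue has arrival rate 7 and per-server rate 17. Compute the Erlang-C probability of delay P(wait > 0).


a = lambda/mu = 0.4118
rho = a/c = 0.1373
Erlang-C formula applied:
C(c,a) = 0.0089

0.0089


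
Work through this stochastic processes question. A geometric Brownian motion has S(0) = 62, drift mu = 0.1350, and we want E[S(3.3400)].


E[S(t)] = S(0) * exp(mu * t)
= 62 * exp(0.1350 * 3.3400)
= 62 * 1.5697
= 97.3229

97.3229


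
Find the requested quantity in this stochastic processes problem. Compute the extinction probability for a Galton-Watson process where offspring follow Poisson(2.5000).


Since mu = 2.5000 > 1, extinction prob q < 1.
Solve s = exp(mu*(s-1)) iteratively.
q = 0.1074

0.1074


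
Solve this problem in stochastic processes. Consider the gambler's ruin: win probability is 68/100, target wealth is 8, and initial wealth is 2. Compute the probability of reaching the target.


Gambler's ruin formula:
r = q/p = 0.3200/0.6800 = 0.4706
P(win) = (1 - r^i)/(1 - r^N)
= (1 - 0.4706^2)/(1 - 0.4706^8)
= 0.7804

0.7804


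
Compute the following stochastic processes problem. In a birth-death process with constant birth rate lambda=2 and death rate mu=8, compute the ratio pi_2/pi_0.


For birth-death process, pi_n/pi_0 = (lambda/mu)^n
= (2/8)^2
= 0.0625

0.0625


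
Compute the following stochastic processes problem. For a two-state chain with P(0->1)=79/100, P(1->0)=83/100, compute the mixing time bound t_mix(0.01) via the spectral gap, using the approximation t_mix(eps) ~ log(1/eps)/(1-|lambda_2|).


lambda_2 = |1 - p01 - p10| = |1 - 0.7900 - 0.8300| = 0.6200
t_mix ~ log(1/eps)/(1 - |lambda_2|)
= log(100)/(1 - 0.6200) = 4.6052/0.3800
= 12.1189

12.1189


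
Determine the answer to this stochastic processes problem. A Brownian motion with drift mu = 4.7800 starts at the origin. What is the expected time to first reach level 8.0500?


Expected first passage time = a/mu
= 8.0500/4.7800
= 1.6841

1.6841


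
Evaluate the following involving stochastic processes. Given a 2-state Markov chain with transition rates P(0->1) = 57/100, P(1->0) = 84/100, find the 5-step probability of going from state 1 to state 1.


Computing P^5 by matrix multiplication.
P = [[0.4300, 0.5700], [0.8400, 0.1600]]
After raising P to the power 5:
P^5(1,1) = 0.3974

0.3974


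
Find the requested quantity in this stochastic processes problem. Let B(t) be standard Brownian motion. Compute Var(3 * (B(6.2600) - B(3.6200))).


Var(alpha*(B(t)-B(s))) = alpha^2 * (t-s)
= 3^2 * (6.2600 - 3.6200)
= 9 * 2.6400
= 23.7600

23.7600


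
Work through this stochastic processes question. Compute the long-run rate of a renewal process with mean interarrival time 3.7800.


Long-run renewal rate = 1/E(X)
= 1/3.7800
= 0.2646

0.2646


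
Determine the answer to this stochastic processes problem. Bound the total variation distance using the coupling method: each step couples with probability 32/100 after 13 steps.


TV distance bound <= (1-delta)^n
= (1 - 0.3200)^13
= 0.6800^13
= 0.0066

0.0066


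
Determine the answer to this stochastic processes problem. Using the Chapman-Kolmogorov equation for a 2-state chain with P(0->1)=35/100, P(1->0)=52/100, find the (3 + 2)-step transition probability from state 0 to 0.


P^5 = P^3 * P^2
Computing via matrix multiplication of the transition matrix.
Entry (0,0) of P^5 = 0.5977

0.5977


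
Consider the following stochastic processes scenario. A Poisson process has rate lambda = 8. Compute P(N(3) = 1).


P(N(t)=k) = (lambda*t)^k * exp(-lambda*t) / k!
lambda*t = 24
= 24^1 * exp(-24) / 1!
= 24 * 3.7751e-11 / 1
= 9.0603e-10

9.0603e-10


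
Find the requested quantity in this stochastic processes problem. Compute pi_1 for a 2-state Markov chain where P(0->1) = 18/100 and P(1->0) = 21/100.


Stationary distribution: pi_0 = p10/(p01+p10), pi_1 = p01/(p01+p10)
p01 = 0.1800, p10 = 0.2100
pi_1 = 0.4615

0.4615


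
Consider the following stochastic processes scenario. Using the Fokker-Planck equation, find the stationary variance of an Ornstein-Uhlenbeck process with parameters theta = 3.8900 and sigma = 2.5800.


Stationary variance = sigma^2 / (2*theta)
= 2.5800^2 / (2*3.8900)
= 6.6564 / 7.7800
= 0.8556

0.8556


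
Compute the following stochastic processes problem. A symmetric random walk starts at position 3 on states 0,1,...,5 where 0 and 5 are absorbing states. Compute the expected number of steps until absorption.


For symmetric RW on 0,...,N with absorbing barriers, E(i) = i*(N-i)
E(3) = 3 * 2 = 6

6


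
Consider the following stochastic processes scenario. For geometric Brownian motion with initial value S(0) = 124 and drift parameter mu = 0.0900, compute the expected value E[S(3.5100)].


E[S(t)] = S(0) * exp(mu * t)
= 124 * exp(0.0900 * 3.5100)
= 124 * 1.3715
= 170.0651

170.0651


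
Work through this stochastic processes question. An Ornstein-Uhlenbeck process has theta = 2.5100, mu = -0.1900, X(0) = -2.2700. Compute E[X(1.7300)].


E[X(t)] = mu + (X(0) - mu)*exp(-theta*t)
= -0.1900 + (-2.2700 - -0.1900)*exp(-2.5100*1.7300)
= -0.1900 + -2.0800 * 0.0130
= -0.2171

-0.2171


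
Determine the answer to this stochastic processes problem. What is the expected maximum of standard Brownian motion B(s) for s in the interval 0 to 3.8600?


E(max B(s)) = sqrt(2t/pi)
= sqrt(2*3.8600/pi)
= sqrt(2.4574)
= 1.5676

1.5676


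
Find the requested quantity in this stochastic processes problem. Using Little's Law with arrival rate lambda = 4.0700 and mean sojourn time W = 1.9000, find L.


Little's Law: L = lambda * W
= 4.0700 * 1.9000
= 7.7330

7.7330


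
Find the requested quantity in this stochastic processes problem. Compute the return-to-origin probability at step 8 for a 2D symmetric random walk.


P = C(8,4)^2 / 4^8
= 70^2 / 65536
= 4900 / 65536
= 0.0748

0.0748


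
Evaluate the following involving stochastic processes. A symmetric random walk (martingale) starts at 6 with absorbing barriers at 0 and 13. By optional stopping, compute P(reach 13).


By optional stopping theorem: E(M at tau) = M(0) = 6
P(hit 13)*13 + P(hit 0)*0 = 6
P(hit 13) = (6 - 0)/(13 - 0) = 6/13 = 0.4615

0.4615


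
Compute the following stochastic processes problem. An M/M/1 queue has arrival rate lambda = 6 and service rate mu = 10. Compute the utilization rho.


rho = lambda/mu
= 6/10
= 0.6000

0.6000


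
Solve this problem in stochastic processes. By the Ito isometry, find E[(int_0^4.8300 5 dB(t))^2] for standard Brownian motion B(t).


By Ito isometry: E[(int f dB)^2] = int f^2 dt
= 5^2 * 4.8300
= 25 * 4.8300 = 120.7500

120.7500


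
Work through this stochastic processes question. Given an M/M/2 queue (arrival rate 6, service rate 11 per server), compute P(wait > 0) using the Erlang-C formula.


a = lambda/mu = 0.5455
rho = a/c = 0.2727
Erlang-C formula applied:
C(c,a) = 0.1169

0.1169


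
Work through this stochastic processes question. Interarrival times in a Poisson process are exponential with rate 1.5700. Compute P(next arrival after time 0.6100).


P(X > t) = exp(-lambda * t)
= exp(-1.5700 * 0.6100)
= exp(-0.9577) = 0.3838

0.3838


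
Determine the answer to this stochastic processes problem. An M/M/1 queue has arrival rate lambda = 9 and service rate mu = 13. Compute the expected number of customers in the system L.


rho = 9/13 = 0.6923
L = rho/(1-rho)
= 0.6923/0.3077
= 2.2500

2.2500


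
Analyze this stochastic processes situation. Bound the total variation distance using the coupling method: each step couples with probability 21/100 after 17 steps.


TV distance bound <= (1-delta)^n
= (1 - 0.2100)^17
= 0.7900^17
= 0.0182

0.0182


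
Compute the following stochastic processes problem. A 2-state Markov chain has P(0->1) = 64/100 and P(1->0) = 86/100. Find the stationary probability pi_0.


Stationary distribution: pi_0 = p10/(p01+p10), pi_1 = p01/(p01+p10)
p01 = 0.6400, p10 = 0.8600
pi_0 = 0.5733

0.5733


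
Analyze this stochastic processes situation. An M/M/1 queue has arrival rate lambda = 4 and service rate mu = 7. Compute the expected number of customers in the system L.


rho = 4/7 = 0.5714
L = rho/(1-rho)
= 0.5714/0.4286
= 1.3333

1.3333


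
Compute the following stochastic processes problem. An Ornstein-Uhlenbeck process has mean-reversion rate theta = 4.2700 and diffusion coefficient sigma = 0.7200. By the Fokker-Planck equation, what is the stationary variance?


Stationary variance = sigma^2 / (2*theta)
= 0.7200^2 / (2*4.2700)
= 0.5184 / 8.5400
= 0.0607

0.0607


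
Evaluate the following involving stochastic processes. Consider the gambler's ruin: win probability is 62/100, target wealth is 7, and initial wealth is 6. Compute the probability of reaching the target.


Gambler's ruin formula:
r = q/p = 0.3800/0.6200 = 0.6129
P(win) = (1 - r^i)/(1 - r^N)
= (1 - 0.6129^6)/(1 - 0.6129^7)
= 0.9788

0.9788


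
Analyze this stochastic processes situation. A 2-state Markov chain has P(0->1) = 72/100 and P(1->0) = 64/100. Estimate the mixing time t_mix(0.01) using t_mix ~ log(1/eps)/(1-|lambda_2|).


lambda_2 = |1 - p01 - p10| = |1 - 0.7200 - 0.6400| = 0.3600
t_mix ~ log(1/eps)/(1 - |lambda_2|)
= log(100)/(1 - 0.3600) = 4.6052/0.6400
= 7.1956

7.1956


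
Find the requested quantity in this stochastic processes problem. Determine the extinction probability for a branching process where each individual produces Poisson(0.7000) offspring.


Since mu = 0.7000 <= 1, extinction probability = 1.

1.0000


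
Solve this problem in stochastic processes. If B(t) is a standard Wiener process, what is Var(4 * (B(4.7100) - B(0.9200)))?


Var(alpha*(B(t)-B(s))) = alpha^2 * (t-s)
= 4^2 * (4.7100 - 0.9200)
= 16 * 3.7900
= 60.6400

60.6400


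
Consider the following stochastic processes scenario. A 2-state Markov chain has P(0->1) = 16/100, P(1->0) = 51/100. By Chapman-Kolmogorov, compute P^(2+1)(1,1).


P^3 = P^2 * P^1
Computing via matrix multiplication of the transition matrix.
Entry (1,1) of P^3 = 0.2662

0.2662


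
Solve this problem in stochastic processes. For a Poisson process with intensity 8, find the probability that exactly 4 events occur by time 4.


P(N(t)=k) = (lambda*t)^k * exp(-lambda*t) / k!
lambda*t = 32
= 32^4 * exp(-32) / 4!
= 1048576 * 1.2664e-14 / 24
= 5.5331e-10

5.5331e-10


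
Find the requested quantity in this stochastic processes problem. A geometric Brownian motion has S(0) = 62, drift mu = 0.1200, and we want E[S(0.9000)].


E[S(t)] = S(0) * exp(mu * t)
= 62 * exp(0.1200 * 0.9000)
= 62 * 1.1140
= 69.0710

69.0710


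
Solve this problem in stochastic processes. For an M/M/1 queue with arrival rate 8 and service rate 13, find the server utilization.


rho = lambda/mu
= 8/13
= 0.6154

0.6154


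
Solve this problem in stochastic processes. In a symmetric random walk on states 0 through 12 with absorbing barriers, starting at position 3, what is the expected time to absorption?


For symmetric RW on 0,...,N with absorbing barriers, E(i) = i*(N-i)
E(3) = 3 * 9 = 27

27


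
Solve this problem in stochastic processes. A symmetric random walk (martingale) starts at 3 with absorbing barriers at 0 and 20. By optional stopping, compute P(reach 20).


By optional stopping theorem: E(M at tau) = M(0) = 3
P(hit 20)*20 + P(hit 0)*0 = 3
P(hit 20) = (3 - 0)/(20 - 0) = 3/20 = 0.1500

0.1500


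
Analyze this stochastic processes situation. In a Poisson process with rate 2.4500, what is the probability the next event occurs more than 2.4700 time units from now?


P(X > t) = exp(-lambda * t)
= exp(-2.4500 * 2.4700)
= exp(-6.0515) = 0.0024

0.0024


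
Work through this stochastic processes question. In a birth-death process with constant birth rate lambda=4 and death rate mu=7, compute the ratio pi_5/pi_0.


For birth-death process, pi_n/pi_0 = (lambda/mu)^n
= (4/7)^5
= 0.0609

0.0609


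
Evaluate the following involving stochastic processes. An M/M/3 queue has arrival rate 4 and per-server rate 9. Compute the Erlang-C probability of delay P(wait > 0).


a = lambda/mu = 0.4444
rho = a/c = 0.1481
Erlang-C formula applied:
C(c,a) = 0.0110

0.0110


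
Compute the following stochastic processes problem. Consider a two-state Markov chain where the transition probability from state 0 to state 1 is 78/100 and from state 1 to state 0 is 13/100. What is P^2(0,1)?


Computing P^2 by matrix multiplication.
P = [[0.2200, 0.7800], [0.1300, 0.8700]]
After raising P to the power 2:
P^2(0,1) = 0.8502

0.8502


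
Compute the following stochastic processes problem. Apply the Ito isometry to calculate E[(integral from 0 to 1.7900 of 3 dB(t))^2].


By Ito isometry: E[(int f dB)^2] = int f^2 dt
= 3^2 * 1.7900
= 9 * 1.7900 = 16.1100

16.1100


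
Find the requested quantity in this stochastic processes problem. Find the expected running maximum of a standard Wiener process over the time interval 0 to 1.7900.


E(max B(s)) = sqrt(2t/pi)
= sqrt(2*1.7900/pi)
= sqrt(1.1395)
= 1.0675

1.0675


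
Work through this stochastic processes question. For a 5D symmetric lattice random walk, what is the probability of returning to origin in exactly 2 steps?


P(return in 2 steps) = P(reverse first step) = 1/(2d)
= 1/10
= 0.1000

0.1000


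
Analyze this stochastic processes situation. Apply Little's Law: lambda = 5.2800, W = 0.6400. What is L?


Little's Law: L = lambda * W
= 5.2800 * 0.6400
= 3.3792

3.3792


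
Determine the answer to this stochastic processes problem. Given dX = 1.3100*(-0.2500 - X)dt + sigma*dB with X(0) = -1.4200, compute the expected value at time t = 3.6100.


E[X(t)] = mu + (X(0) - mu)*exp(-theta*t)
= -0.2500 + (-1.4200 - -0.2500)*exp(-1.3100*3.6100)
= -0.2500 + -1.1700 * 0.0088
= -0.2603

-0.2603


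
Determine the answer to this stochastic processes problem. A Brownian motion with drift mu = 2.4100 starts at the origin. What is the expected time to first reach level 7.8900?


Expected first passage time = a/mu
= 7.8900/2.4100
= 3.2739

3.2739


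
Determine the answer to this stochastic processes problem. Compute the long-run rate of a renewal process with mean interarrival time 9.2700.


Long-run renewal rate = 1/E(X)
= 1/9.2700
= 0.1079

0.1079


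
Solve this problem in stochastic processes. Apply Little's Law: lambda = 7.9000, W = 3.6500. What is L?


Little's Law: L = lambda * W
= 7.9000 * 3.6500
= 28.8350

28.8350


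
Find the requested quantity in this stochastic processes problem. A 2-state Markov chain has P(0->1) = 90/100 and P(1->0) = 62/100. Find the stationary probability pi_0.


Stationary distribution: pi_0 = p10/(p01+p10), pi_1 = p01/(p01+p10)
p01 = 0.9000, p10 = 0.6200
pi_0 = 0.4079

0.4079


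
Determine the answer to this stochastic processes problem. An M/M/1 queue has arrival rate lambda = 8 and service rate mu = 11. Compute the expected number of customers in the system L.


rho = 8/11 = 0.7273
L = rho/(1-rho)
= 0.7273/0.2727
= 2.6667

2.6667


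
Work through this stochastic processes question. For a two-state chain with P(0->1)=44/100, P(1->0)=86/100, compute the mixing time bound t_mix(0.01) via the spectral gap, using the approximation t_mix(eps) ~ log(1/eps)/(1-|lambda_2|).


lambda_2 = |1 - p01 - p10| = |1 - 0.4400 - 0.8600| = 0.3000
t_mix ~ log(1/eps)/(1 - |lambda_2|)
= log(100)/(1 - 0.3000) = 4.6052/0.7000
= 6.5788

6.5788


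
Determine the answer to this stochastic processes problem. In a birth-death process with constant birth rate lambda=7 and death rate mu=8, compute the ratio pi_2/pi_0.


For birth-death process, pi_n/pi_0 = (lambda/mu)^n
= (7/8)^2
= 0.7656

0.7656


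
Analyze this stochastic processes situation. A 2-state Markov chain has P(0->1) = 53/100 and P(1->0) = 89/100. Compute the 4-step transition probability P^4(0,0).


Computing P^4 by matrix multiplication.
P = [[0.4700, 0.5300], [0.8900, 0.1100]]
After raising P to the power 4:
P^4(0,0) = 0.6384

0.6384


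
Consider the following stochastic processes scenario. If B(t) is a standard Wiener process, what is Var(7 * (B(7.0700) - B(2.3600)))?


Var(alpha*(B(t)-B(s))) = alpha^2 * (t-s)
= 7^2 * (7.0700 - 2.3600)
= 49 * 4.7100
= 230.7900

230.7900


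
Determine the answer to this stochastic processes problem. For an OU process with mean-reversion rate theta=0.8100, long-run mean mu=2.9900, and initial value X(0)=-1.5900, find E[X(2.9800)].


E[X(t)] = mu + (X(0) - mu)*exp(-theta*t)
= 2.9900 + (-1.5900 - 2.9900)*exp(-0.8100*2.9800)
= 2.9900 + -4.5800 * 0.0895
= 2.5802

2.5802


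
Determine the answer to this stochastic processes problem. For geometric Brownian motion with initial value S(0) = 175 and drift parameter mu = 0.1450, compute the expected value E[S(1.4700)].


E[S(t)] = S(0) * exp(mu * t)
= 175 * exp(0.1450 * 1.4700)
= 175 * 1.2376
= 216.5748

216.5748


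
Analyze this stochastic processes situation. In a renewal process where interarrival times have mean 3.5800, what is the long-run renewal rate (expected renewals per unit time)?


Long-run renewal rate = 1/E(X)
= 1/3.5800
= 0.2793

0.2793


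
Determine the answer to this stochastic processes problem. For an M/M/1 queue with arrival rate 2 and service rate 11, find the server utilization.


rho = lambda/mu
= 2/11
= 0.1818

0.1818


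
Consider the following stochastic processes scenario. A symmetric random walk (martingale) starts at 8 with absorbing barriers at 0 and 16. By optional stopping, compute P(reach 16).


By optional stopping theorem: E(M at tau) = M(0) = 8
P(hit 16)*16 + P(hit 0)*0 = 8
P(hit 16) = (8 - 0)/(16 - 0) = 1/2 = 0.5000

0.5000


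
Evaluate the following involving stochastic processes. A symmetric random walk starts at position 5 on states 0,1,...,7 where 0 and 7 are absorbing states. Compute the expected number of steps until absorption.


For symmetric RW on 0,...,N with absorbing barriers, E(i) = i*(N-i)
E(5) = 5 * 2 = 10

10


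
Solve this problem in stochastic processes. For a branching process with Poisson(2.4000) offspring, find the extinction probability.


Since mu = 2.4000 > 1, extinction prob q < 1.
Solve s = exp(mu*(s-1)) iteratively.
q = 0.1214

0.1214


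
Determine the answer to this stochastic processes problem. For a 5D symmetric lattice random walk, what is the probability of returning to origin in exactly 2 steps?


P(return in 2 steps) = P(reverse first step) = 1/(2d)
= 1/10
= 0.1000

0.1000


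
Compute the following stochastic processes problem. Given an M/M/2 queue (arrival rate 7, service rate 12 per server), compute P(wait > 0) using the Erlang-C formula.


a = lambda/mu = 0.5833
rho = a/c = 0.2917
Erlang-C formula applied:
C(c,a) = 0.1317

0.1317


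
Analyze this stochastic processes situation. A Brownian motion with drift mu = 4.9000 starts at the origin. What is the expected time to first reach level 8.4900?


Expected first passage time = a/mu
= 8.4900/4.9000
= 1.7327

1.7327


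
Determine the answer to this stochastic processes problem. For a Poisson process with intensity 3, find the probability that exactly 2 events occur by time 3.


P(N(t)=k) = (lambda*t)^k * exp(-lambda*t) / k!
lambda*t = 9
= 9^2 * exp(-9) / 2!
= 81 * 1.2341e-04 / 2
= 0.0050

0.0050


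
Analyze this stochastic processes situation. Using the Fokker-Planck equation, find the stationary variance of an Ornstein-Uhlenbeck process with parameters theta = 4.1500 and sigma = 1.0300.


Stationary variance = sigma^2 / (2*theta)
= 1.0300^2 / (2*4.1500)
= 1.0609 / 8.3000
= 0.1278

0.1278


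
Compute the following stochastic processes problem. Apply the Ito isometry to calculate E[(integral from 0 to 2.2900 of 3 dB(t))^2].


By Ito isometry: E[(int f dB)^2] = int f^2 dt
= 3^2 * 2.2900
= 9 * 2.2900 = 20.6100

20.6100


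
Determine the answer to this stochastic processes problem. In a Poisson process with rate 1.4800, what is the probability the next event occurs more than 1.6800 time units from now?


P(X > t) = exp(-lambda * t)
= exp(-1.4800 * 1.6800)
= exp(-2.4864) = 0.0832

0.0832


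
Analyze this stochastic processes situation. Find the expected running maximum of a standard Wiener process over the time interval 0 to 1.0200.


E(max B(s)) = sqrt(2t/pi)
= sqrt(2*1.0200/pi)
= sqrt(0.6494)
= 0.8058

0.8058


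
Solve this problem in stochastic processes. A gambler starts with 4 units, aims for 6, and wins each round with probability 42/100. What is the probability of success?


Gambler's ruin formula:
r = q/p = 0.5800/0.4200 = 1.3810
P(win) = (1 - r^i)/(1 - r^N)
= (1 - 1.3810^4)/(1 - 1.3810^6)
= 0.4442

0.4442


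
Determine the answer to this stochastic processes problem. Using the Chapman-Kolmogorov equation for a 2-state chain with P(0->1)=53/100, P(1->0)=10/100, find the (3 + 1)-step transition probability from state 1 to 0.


P^4 = P^3 * P^1
Computing via matrix multiplication of the transition matrix.
Entry (1,0) of P^4 = 0.1558

0.1558


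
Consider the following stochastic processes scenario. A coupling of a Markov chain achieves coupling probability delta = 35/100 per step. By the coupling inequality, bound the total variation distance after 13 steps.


TV distance bound <= (1-delta)^n
= (1 - 0.3500)^13
= 0.6500^13
= 0.0037

0.0037


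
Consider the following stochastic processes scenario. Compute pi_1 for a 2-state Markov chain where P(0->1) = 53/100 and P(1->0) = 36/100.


Stationary distribution: pi_0 = p10/(p01+p10), pi_1 = p01/(p01+p10)
p01 = 0.5300, p10 = 0.3600
pi_1 = 0.5955

0.5955


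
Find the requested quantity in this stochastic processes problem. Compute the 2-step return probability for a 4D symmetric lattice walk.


P(return in 2 steps) = P(reverse first step) = 1/(2d)
= 1/8
= 0.1250

0.1250


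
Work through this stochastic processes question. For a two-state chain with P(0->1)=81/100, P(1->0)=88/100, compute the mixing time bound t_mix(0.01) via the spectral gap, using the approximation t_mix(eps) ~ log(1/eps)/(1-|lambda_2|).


lambda_2 = |1 - p01 - p10| = |1 - 0.8100 - 0.8800| = 0.6900
t_mix ~ log(1/eps)/(1 - |lambda_2|)
= log(100)/(1 - 0.6900) = 4.6052/0.3100
= 14.8554

14.8554


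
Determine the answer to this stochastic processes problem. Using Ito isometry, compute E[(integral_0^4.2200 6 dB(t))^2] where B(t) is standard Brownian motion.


By Ito isometry: E[(int f dB)^2] = int f^2 dt
= 6^2 * 4.2200
= 36 * 4.2200 = 151.9200

151.9200


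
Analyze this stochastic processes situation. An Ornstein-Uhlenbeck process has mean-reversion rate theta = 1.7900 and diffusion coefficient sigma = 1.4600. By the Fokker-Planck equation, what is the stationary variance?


Stationary variance = sigma^2 / (2*theta)
= 1.4600^2 / (2*1.7900)
= 2.1316 / 3.5800
= 0.5954

0.5954


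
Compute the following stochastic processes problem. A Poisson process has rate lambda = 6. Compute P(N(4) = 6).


P(N(t)=k) = (lambda*t)^k * exp(-lambda*t) / k!
lambda*t = 24
= 24^6 * exp(-24) / 6!
= 191102976 * 3.7751e-11 / 720
= 1.0020e-05

1.0020e-05
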